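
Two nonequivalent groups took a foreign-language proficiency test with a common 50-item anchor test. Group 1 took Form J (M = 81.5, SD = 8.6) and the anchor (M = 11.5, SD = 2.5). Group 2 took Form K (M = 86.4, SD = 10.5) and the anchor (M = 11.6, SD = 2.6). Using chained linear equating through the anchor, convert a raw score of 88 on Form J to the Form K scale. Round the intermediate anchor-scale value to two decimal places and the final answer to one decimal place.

Form J → anchor (Group 1): v = (2.5/8.6)(88 − 81.5) + 11.5 = 13.39
anchor → Form K (Group 2): y = (10.5/2.6)(13.39 − 11.6) + 86.4 = 93.6

93.6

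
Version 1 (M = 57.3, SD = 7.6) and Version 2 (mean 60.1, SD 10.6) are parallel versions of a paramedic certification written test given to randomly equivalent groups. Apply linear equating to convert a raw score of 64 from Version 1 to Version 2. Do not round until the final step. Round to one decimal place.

Linear equating: y = (SD_Y/SD_X)(x − M_X) + M_Y
y = (10.6/7.6)(64 − 57.3) + 60.1
y = 1.394737 × 6.7 + 60.1 = 9.3447 + 60.1 = 69.4

69.4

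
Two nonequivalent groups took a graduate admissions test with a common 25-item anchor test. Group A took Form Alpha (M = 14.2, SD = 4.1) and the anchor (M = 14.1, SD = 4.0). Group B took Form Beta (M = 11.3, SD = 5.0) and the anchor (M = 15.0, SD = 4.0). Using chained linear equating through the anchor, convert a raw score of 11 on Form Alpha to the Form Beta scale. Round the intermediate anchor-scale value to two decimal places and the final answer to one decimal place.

6.3

Form Alpha → anchor (Group A): v = (4.0/4.1)(11 − 14.2) + 14.1 = 10.98
anchor → Form Beta (Group B): y = (5.0/4.0)(10.98 − 15.0) + 11.3 = 6.3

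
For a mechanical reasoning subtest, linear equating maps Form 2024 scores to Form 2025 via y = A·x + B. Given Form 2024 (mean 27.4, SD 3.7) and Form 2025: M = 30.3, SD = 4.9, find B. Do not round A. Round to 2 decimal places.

A = SD_Y / SD_X = 4.9 / 3.7 = 1.324324
B = M_Y − A·M_X = 30.3 − 1.324324 × 27.4 = -5.99

-5.99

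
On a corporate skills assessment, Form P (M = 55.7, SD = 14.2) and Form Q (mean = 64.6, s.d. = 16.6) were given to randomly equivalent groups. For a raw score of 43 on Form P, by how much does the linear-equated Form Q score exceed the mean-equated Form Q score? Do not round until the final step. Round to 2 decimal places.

Mean-equated: 43 + (64.6 − 55.7) = 51.90
Linear-equated: (16.6/14.2)(43 − 55.7) + 64.6 = 49.754
Difference = 49.754 − 51.90 = -2.15

-2.15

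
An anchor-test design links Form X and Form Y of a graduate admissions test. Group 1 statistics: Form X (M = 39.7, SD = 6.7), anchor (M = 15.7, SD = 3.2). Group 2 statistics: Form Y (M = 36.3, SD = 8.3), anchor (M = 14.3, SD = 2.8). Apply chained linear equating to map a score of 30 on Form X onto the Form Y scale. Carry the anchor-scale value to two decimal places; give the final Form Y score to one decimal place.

26.7

Form X → anchor (Group 1): v = (3.2/6.7)(30 − 39.7) + 15.7 = 11.07
anchor → Form Y (Group 2): y = (8.3/2.8)(11.07 − 14.3) + 36.3 = 26.7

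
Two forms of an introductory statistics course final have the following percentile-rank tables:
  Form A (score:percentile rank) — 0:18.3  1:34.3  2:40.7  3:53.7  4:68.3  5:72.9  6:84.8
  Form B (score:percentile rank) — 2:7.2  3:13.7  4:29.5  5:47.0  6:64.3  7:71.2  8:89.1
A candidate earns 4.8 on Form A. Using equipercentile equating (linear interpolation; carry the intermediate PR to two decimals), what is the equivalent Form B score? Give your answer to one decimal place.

7.0

PR of 4.8 on Form A: 68.3 + (4.8 − 4)/(5 − 4) × (72.9 − 68.3) = 71.98
On Form B, PR 71.98 falls between score 7 (PR 71.2) and 8 (PR 89.1).
Interpolate: 7 + (71.98 − 71.2)/(89.1 − 71.2) × (8 − 7) = 7.0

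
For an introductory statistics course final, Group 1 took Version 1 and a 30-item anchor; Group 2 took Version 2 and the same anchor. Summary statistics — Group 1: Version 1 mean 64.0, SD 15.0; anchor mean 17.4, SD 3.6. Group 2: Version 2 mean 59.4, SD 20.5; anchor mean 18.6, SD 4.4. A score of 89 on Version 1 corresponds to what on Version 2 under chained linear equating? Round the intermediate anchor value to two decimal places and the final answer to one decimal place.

Version 1 → anchor (Group 1): v = (3.6/15.0)(89 − 64.0) + 17.4 = 23.40
anchor → Version 2 (Group 2): y = (20.5/4.4)(23.40 − 18.6) + 59.4 = 81.8

81.8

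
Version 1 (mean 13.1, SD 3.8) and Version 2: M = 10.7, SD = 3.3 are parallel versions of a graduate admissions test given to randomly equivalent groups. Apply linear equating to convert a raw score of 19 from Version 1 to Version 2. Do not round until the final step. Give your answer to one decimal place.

Linear equating: y = (SD_Y/SD_X)(x − M_X) + M_Y
y = (3.3/3.8)(19 − 13.1) + 10.7
y = 0.868421 × 5.9 + 10.7 = 5.1237 + 10.7 = 15.8

15.8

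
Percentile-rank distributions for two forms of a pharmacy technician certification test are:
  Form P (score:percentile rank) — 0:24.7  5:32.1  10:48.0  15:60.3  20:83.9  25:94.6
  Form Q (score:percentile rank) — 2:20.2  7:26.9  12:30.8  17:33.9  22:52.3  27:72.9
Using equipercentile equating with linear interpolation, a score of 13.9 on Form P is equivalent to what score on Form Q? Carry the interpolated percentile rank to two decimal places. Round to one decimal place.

PR of 13.9 on Form P: 48.0 + (13.9 − 10)/(15 − 10) × (60.3 − 48.0) = 57.59
On Form Q, PR 57.59 falls between score 22 (PR 52.3) and 27 (PR 72.9).
Interpolate: 22 + (57.59 − 52.3)/(72.9 − 52.3) × (27 − 22) = 23.3

23.3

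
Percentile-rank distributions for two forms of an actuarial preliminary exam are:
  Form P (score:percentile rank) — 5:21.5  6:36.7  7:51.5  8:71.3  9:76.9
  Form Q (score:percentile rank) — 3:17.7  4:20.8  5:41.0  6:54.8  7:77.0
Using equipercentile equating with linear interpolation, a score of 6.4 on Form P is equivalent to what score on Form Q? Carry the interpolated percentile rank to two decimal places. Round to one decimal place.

5.1

PR of 6.4 on Form P: 36.7 + (6.4 − 6)/(7 − 6) × (51.5 − 36.7) = 42.62
On Form Q, PR 42.62 falls between score 5 (PR 41.0) and 6 (PR 54.8).
Interpolate: 5 + (42.62 − 41.0)/(54.8 − 41.0) × (6 − 5) = 5.1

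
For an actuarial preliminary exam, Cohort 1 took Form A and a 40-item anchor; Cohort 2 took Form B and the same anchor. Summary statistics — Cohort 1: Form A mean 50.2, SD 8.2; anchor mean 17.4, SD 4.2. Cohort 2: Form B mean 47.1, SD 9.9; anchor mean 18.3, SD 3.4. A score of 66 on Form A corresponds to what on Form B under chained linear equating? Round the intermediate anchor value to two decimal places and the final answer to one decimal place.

68.0

Form A → anchor (Cohort 1): v = (4.2/8.2)(66 − 50.2) + 17.4 = 25.49
anchor → Form B (Cohort 2): y = (9.9/3.4)(25.49 − 18.3) + 47.1 = 68.0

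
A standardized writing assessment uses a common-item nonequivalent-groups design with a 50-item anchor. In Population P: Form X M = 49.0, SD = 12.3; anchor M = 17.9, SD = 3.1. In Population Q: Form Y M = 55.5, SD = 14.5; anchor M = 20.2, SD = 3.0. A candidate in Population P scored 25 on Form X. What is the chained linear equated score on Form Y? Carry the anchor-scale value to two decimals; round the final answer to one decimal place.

Form X → anchor (Population P): v = (3.1/12.3)(25 − 49.0) + 17.9 = 11.85
anchor → Form Y (Population Q): y = (14.5/3.0)(11.85 − 20.2) + 55.5 = 15.1

15.1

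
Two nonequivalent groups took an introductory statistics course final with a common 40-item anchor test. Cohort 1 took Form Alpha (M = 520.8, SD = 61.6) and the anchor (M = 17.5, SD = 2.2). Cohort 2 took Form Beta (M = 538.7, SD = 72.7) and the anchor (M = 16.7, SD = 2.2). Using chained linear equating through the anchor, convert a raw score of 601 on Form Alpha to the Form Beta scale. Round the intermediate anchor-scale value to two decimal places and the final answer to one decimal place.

Form Alpha → anchor (Cohort 1): v = (2.2/61.6)(601 − 520.8) + 17.5 = 20.36
anchor → Form Beta (Cohort 2): y = (72.7/2.2)(20.36 − 16.7) + 538.7 = 659.6

659.6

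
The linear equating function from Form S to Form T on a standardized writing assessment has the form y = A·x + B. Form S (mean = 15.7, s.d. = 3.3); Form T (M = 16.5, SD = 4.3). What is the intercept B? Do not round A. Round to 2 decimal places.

A = SD_Y / SD_X = 4.3 / 3.3 = 1.303030
B = M_Y − A·M_X = 16.5 − 1.303030 × 15.7 = -3.96

-3.96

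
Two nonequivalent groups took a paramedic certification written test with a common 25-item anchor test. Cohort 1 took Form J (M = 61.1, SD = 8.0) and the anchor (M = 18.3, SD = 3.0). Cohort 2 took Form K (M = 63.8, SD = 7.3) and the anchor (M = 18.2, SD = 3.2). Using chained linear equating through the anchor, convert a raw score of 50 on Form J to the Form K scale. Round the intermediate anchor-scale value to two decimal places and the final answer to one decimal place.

54.5

Form J → anchor (Cohort 1): v = (3.0/8.0)(50 − 61.1) + 18.3 = 14.14
anchor → Form K (Cohort 2): y = (7.3/3.2)(14.14 − 18.2) + 63.8 = 54.5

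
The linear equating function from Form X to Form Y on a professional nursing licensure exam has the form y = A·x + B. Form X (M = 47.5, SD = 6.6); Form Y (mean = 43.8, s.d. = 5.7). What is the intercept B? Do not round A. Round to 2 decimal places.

2.78

A = SD_Y / SD_X = 5.7 / 6.6 = 0.863636
B = M_Y − A·M_X = 43.8 − 0.863636 × 47.5 = 2.78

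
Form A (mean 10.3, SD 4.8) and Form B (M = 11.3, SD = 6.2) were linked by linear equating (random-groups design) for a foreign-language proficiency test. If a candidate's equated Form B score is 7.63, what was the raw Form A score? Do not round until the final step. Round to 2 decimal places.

Invert y = (SD_Y/SD_X)(x − M_X) + M_Y:
x = (SD_X/SD_Y)(y − M_Y) + M_X = (4.8/6.2)(7.63 − 11.3) + 10.3
x = 0.774194 × -3.670 + 10.3 = 7.46

7.46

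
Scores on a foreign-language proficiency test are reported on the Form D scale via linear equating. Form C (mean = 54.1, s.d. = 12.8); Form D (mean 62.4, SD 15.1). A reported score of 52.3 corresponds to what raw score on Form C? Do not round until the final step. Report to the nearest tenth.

45.5

Invert y = (SD_Y/SD_X)(x − M_X) + M_Y:
x = (SD_X/SD_Y)(y − M_Y) + M_X = (12.8/15.1)(52.3 − 62.4) + 54.1
x = 0.847682 × -10.100 + 54.1 = 45.5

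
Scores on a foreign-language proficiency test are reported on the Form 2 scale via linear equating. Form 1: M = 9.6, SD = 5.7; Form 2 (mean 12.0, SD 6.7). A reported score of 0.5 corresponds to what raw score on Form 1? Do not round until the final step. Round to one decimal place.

-0.2

Invert y = (SD_Y/SD_X)(x − M_X) + M_Y:
x = (SD_X/SD_Y)(y − M_Y) + M_X = (5.7/6.7)(0.5 − 12.0) + 9.6
x = 0.850746 × -11.500 + 9.6 = -0.2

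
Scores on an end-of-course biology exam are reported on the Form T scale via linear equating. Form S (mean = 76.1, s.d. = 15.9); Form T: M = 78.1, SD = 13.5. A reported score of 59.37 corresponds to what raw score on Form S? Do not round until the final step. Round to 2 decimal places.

54.04

Invert y = (SD_Y/SD_X)(x − M_X) + M_Y:
x = (SD_X/SD_Y)(y − M_Y) + M_X = (15.9/13.5)(59.37 − 78.1) + 76.1
x = 1.177778 × -18.730 + 76.1 = 54.04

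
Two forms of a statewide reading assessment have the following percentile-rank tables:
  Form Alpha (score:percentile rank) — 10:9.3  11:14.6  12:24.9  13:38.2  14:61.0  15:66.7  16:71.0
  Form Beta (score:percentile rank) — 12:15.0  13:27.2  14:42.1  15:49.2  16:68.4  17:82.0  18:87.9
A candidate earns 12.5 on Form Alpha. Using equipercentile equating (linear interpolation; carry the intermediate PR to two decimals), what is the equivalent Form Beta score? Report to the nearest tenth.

13.3

PR of 12.5 on Form Alpha: 24.9 + (12.5 − 12)/(13 − 12) × (38.2 − 24.9) = 31.55
On Form Beta, PR 31.55 falls between score 13 (PR 27.2) and 14 (PR 42.1).
Interpolate: 13 + (31.55 − 27.2)/(42.1 − 27.2) × (14 − 13) = 13.3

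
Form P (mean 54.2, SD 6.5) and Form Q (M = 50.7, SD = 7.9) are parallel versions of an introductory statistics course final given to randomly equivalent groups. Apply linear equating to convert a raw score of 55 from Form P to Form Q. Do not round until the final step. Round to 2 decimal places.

Linear equating: y = (SD_Y/SD_X)(x − M_X) + M_Y
y = (7.9/6.5)(55 − 54.2) + 50.7
y = 1.215385 × 0.8 + 50.7 = 0.9723 + 50.7 = 51.67

51.67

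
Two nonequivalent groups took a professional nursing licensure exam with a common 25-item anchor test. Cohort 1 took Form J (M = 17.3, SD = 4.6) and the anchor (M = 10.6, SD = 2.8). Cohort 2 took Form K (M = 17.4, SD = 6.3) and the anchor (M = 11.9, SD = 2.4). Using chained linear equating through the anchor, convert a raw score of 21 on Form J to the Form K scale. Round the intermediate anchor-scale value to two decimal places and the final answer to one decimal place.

Form J → anchor (Cohort 1): v = (2.8/4.6)(21 − 17.3) + 10.6 = 12.85
anchor → Form K (Cohort 2): y = (6.3/2.4)(12.85 − 11.9) + 17.4 = 19.9

19.9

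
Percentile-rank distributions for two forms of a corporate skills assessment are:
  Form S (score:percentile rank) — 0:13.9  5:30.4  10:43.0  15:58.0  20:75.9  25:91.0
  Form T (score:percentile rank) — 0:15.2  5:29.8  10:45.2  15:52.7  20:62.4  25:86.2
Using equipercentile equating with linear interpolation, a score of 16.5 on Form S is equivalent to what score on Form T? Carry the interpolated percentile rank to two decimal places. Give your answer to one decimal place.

PR of 16.5 on Form S: 58.0 + (16.5 − 15)/(20 − 15) × (75.9 − 58.0) = 63.37
On Form T, PR 63.37 falls between score 20 (PR 62.4) and 25 (PR 86.2).
Interpolate: 20 + (63.37 − 62.4)/(86.2 − 62.4) × (25 − 20) = 20.2

20.2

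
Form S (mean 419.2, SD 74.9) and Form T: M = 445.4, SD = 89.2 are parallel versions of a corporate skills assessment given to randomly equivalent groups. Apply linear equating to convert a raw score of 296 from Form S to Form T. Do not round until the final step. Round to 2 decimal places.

Linear equating: y = (SD_Y/SD_X)(x − M_X) + M_Y
y = (89.2/74.9)(296 − 419.2) + 445.4
y = 1.190921 × -123.2 + 445.4 = -146.7215 + 445.4 = 298.68

298.68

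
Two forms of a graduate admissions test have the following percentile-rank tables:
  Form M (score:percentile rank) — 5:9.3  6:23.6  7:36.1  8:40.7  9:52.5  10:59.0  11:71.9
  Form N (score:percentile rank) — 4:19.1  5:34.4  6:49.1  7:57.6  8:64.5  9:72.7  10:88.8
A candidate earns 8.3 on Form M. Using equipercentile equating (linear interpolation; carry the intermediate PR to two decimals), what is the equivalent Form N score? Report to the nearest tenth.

5.7

PR of 8.3 on Form M: 40.7 + (8.3 − 8)/(9 − 8) × (52.5 − 40.7) = 44.24
On Form N, PR 44.24 falls between score 5 (PR 34.4) and 6 (PR 49.1).
Interpolate: 5 + (44.24 − 34.4)/(49.1 − 34.4) × (6 − 5) = 5.7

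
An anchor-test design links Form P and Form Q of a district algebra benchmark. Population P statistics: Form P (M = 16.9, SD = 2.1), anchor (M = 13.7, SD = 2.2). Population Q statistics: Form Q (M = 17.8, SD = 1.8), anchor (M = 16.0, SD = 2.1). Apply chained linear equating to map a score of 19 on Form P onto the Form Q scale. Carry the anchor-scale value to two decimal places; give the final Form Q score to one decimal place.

17.7

Form P → anchor (Population P): v = (2.2/2.1)(19 − 16.9) + 13.7 = 15.90
anchor → Form Q (Population Q): y = (1.8/2.1)(15.90 − 16.0) + 17.8 = 17.7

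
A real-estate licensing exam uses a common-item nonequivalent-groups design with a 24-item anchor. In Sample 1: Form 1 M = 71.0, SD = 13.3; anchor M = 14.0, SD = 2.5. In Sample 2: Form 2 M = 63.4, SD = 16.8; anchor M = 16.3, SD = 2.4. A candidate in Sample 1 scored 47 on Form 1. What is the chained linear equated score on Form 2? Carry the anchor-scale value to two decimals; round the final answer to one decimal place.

15.7

Form 1 → anchor (Sample 1): v = (2.5/13.3)(47 − 71.0) + 14.0 = 9.49
anchor → Form 2 (Sample 2): y = (16.8/2.4)(9.49 − 16.3) + 63.4 = 15.7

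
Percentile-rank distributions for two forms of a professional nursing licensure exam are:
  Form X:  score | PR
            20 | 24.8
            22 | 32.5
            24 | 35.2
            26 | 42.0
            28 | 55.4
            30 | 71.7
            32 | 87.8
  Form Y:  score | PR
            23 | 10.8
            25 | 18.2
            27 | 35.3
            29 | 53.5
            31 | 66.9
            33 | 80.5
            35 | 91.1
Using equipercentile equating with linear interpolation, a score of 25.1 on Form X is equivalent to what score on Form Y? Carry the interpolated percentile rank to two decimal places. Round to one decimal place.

PR of 25.1 on Form X: 35.2 + (25.1 − 24)/(26 − 24) × (42.0 − 35.2) = 38.94
On Form Y, PR 38.94 falls between score 27 (PR 35.3) and 29 (PR 53.5).
Interpolate: 27 + (38.94 − 35.3)/(53.5 − 35.3) × (29 − 27) = 27.4

27.4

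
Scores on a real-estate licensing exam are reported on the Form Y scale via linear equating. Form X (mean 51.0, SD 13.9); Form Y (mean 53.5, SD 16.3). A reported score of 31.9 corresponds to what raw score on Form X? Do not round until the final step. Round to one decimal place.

Invert y = (SD_Y/SD_X)(x − M_X) + M_Y:
x = (SD_X/SD_Y)(y − M_Y) + M_X = (13.9/16.3)(31.9 − 53.5) + 51.0
x = 0.852761 × -21.600 + 51.0 = 32.6

32.6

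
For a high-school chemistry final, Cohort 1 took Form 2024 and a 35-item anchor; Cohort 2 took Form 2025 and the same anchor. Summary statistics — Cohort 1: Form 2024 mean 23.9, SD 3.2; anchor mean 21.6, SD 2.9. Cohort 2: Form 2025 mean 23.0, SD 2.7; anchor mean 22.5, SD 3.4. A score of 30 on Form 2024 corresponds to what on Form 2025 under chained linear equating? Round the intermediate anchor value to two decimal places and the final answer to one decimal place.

Form 2024 → anchor (Cohort 1): v = (2.9/3.2)(30 − 23.9) + 21.6 = 27.13
anchor → Form 2025 (Cohort 2): y = (2.7/3.4)(27.13 − 22.5) + 23.0 = 26.7

26.7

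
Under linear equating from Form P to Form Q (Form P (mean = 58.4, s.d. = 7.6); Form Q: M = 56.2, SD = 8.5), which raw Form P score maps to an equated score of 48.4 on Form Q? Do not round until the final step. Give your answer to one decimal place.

Invert y = (SD_Y/SD_X)(x − M_X) + M_Y:
x = (SD_X/SD_Y)(y − M_Y) + M_X = (7.6/8.5)(48.4 − 56.2) + 58.4
x = 0.894118 × -7.800 + 58.4 = 51.4

51.4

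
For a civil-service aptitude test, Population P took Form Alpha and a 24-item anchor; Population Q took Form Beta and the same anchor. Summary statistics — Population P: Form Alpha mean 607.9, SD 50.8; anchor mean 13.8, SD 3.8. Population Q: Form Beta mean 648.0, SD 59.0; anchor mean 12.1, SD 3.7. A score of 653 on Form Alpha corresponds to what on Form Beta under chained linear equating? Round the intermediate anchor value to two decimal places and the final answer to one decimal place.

Form Alpha → anchor (Population P): v = (3.8/50.8)(653 − 607.9) + 13.8 = 17.17
anchor → Form Beta (Population Q): y = (59.0/3.7)(17.17 − 12.1) + 648.0 = 728.8

728.8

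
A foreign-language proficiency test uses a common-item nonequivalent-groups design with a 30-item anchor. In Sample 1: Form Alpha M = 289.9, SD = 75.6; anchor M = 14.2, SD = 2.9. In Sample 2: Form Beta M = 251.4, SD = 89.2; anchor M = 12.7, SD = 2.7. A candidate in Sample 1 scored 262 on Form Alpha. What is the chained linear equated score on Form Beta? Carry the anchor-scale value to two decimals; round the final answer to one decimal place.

265.6

Form Alpha → anchor (Sample 1): v = (2.9/75.6)(262 − 289.9) + 14.2 = 13.13
anchor → Form Beta (Sample 2): y = (89.2/2.7)(13.13 − 12.7) + 251.4 = 265.6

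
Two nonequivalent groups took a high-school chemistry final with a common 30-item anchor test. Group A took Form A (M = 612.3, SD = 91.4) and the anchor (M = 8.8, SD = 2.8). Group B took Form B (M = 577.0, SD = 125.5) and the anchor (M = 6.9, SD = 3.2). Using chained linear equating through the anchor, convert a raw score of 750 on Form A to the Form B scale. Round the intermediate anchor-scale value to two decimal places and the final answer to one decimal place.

Form A → anchor (Group A): v = (2.8/91.4)(750 − 612.3) + 8.8 = 13.02
anchor → Form B (Group B): y = (125.5/3.2)(13.02 − 6.9) + 577.0 = 817.0

817.0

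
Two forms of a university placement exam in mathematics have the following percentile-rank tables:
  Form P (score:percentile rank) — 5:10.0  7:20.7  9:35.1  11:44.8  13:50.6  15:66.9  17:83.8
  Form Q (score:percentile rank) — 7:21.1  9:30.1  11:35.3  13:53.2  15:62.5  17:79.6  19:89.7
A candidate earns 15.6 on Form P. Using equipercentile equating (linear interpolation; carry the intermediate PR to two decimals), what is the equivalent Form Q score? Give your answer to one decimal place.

PR of 15.6 on Form P: 66.9 + (15.6 − 15)/(17 − 15) × (83.8 − 66.9) = 71.97
On Form Q, PR 71.97 falls between score 15 (PR 62.5) and 17 (PR 79.6).
Interpolate: 15 + (71.97 − 62.5)/(79.6 − 62.5) × (17 − 15) = 16.1

16.1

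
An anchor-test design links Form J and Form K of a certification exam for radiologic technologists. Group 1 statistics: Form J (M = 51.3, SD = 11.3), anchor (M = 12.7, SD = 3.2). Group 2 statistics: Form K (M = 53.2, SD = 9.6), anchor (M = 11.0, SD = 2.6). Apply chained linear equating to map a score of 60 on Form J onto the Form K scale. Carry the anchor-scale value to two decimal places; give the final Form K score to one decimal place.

68.6

Form J → anchor (Group 1): v = (3.2/11.3)(60 − 51.3) + 12.7 = 15.16
anchor → Form K (Group 2): y = (9.6/2.6)(15.16 − 11.0) + 53.2 = 68.6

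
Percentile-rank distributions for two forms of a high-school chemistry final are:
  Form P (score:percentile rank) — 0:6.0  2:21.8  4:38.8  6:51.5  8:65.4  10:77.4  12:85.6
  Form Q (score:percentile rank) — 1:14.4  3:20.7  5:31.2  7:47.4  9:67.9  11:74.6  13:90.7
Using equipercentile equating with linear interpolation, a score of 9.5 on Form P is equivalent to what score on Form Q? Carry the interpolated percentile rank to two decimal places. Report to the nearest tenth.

10.9

PR of 9.5 on Form P: 65.4 + (9.5 − 8)/(10 − 8) × (77.4 − 65.4) = 74.40
On Form Q, PR 74.40 falls between score 9 (PR 67.9) and 11 (PR 74.6).
Interpolate: 9 + (74.40 − 67.9)/(74.6 − 67.9) × (11 − 9) = 10.9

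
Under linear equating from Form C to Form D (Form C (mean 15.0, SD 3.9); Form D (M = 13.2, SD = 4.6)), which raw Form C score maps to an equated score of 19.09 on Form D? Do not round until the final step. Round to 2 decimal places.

Invert y = (SD_Y/SD_X)(x − M_X) + M_Y:
x = (SD_X/SD_Y)(y − M_Y) + M_X = (3.9/4.6)(19.09 − 13.2) + 15.0
x = 0.847826 × 5.890 + 15.0 = 19.99

19.99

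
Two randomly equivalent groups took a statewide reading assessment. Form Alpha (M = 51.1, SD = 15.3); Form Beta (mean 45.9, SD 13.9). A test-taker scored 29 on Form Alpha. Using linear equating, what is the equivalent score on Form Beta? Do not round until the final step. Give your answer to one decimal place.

25.8

Linear equating: y = (SD_Y/SD_X)(x − M_X) + M_Y
y = (13.9/15.3)(29 − 51.1) + 45.9
y = 0.908497 × -22.1 + 45.9 = -20.0778 + 45.9 = 25.8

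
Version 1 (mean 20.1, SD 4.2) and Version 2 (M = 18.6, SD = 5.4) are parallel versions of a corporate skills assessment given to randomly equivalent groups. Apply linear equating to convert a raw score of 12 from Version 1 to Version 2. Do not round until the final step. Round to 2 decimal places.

Linear equating: y = (SD_Y/SD_X)(x − M_X) + M_Y
y = (5.4/4.2)(12 − 20.1) + 18.6
y = 1.285714 × -8.1 + 18.6 = -10.4143 + 18.6 = 8.19

8.19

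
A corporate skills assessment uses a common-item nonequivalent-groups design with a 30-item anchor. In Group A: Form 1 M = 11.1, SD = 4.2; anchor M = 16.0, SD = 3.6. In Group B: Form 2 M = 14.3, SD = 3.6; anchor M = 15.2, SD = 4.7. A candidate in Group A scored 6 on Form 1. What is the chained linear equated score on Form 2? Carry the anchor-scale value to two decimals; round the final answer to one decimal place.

Form 1 → anchor (Group A): v = (3.6/4.2)(6 − 11.1) + 16.0 = 11.63
anchor → Form 2 (Group B): y = (3.6/4.7)(11.63 − 15.2) + 14.3 = 11.6

11.6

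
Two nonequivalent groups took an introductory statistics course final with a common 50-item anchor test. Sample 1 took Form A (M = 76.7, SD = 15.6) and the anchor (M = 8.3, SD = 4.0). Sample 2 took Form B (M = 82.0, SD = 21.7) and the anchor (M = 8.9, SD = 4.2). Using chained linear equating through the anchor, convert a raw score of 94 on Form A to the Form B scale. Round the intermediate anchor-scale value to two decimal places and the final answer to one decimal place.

101.8

Form A → anchor (Sample 1): v = (4.0/15.6)(94 − 76.7) + 8.3 = 12.74
anchor → Form B (Sample 2): y = (21.7/4.2)(12.74 − 8.9) + 82.0 = 101.8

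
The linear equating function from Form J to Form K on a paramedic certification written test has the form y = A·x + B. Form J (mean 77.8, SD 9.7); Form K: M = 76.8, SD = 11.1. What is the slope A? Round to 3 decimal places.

A = SD_Y / SD_X = 11.1 / 9.7 = 1.144

1.144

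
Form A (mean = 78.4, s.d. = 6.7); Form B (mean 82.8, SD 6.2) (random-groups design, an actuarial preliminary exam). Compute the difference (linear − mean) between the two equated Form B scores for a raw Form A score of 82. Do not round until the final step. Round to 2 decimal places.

-0.27

Mean-equated: 82 + (82.8 − 78.4) = 86.40
Linear-equated: (6.2/6.7)(82 − 78.4) + 82.8 = 86.131
Difference = 86.131 − 86.40 = -0.27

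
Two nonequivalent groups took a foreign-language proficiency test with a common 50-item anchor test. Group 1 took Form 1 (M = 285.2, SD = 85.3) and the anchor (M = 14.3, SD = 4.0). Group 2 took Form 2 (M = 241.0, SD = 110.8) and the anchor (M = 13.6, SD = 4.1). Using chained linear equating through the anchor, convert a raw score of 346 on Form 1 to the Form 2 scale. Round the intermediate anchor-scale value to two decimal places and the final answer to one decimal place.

336.9

Form 1 → anchor (Group 1): v = (4.0/85.3)(346 − 285.2) + 14.3 = 17.15
anchor → Form 2 (Group 2): y = (110.8/4.1)(17.15 − 13.6) + 241.0 = 336.9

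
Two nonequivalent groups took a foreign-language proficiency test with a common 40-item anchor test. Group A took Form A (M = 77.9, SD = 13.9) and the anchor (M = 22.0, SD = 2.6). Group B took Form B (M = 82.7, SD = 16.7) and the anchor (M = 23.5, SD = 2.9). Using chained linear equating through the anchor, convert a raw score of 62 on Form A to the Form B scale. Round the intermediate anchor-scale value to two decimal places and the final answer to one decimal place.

57.0

Form A → anchor (Group A): v = (2.6/13.9)(62 − 77.9) + 22.0 = 19.03
anchor → Form B (Group B): y = (16.7/2.9)(19.03 − 23.5) + 82.7 = 57.0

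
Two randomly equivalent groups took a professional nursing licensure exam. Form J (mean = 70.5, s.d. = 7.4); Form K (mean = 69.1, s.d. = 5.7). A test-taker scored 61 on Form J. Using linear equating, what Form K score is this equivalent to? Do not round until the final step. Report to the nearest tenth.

61.8

Linear equating: y = (SD_Y/SD_X)(x − M_X) + M_Y
y = (5.7/7.4)(61 − 70.5) + 69.1
y = 0.770270 × -9.5 + 69.1 = -7.3176 + 69.1 = 61.8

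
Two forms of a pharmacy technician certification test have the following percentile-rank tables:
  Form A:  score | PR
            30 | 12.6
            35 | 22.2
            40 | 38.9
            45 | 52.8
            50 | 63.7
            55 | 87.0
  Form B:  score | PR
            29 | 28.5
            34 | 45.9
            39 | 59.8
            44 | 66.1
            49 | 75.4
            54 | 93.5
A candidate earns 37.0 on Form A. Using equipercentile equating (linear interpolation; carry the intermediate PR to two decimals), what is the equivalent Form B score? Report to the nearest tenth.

29.1

PR of 37.0 on Form A: 22.2 + (37.0 − 35)/(40 − 35) × (38.9 − 22.2) = 28.88
On Form B, PR 28.88 falls between score 29 (PR 28.5) and 34 (PR 45.9).
Interpolate: 29 + (28.88 − 28.5)/(45.9 − 28.5) × (34 − 29) = 29.1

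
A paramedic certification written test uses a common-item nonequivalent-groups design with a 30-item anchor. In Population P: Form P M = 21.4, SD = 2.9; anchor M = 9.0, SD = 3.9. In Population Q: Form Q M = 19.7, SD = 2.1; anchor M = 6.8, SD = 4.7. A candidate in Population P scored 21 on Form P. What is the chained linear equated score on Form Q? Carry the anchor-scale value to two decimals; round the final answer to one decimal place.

20.4

Form P → anchor (Population P): v = (3.9/2.9)(21 − 21.4) + 9.0 = 8.46
anchor → Form Q (Population Q): y = (2.1/4.7)(8.46 − 6.8) + 19.7 = 20.4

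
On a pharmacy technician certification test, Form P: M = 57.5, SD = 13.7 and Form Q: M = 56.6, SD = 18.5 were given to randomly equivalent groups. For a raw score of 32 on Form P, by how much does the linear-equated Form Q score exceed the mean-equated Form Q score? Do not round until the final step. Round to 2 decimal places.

Mean-equated: 32 + (56.6 − 57.5) = 31.10
Linear-equated: (18.5/13.7)(32 − 57.5) + 56.6 = 22.166
Difference = 22.166 − 31.10 = -8.93

-8.93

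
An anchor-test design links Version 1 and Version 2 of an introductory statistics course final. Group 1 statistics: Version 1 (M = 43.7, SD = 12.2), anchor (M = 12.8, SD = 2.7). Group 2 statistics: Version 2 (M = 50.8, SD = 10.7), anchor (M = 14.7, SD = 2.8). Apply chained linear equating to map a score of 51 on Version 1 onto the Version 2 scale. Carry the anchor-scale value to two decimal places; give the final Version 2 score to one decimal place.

49.7

Version 1 → anchor (Group 1): v = (2.7/12.2)(51 − 43.7) + 12.8 = 14.42
anchor → Version 2 (Group 2): y = (10.7/2.8)(14.42 − 14.7) + 50.8 = 49.7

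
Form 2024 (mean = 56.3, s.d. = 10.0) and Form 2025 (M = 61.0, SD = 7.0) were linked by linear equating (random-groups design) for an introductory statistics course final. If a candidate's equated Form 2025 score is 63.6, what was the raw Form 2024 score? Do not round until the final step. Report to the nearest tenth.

Invert y = (SD_Y/SD_X)(x − M_X) + M_Y:
x = (SD_X/SD_Y)(y − M_Y) + M_X = (10.0/7.0)(63.6 − 61.0) + 56.3
x = 1.428571 × 2.600 + 56.3 = 60.0

60.0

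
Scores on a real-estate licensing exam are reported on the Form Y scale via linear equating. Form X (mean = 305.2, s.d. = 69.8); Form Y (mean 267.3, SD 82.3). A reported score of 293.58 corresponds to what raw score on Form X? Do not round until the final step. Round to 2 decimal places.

Invert y = (SD_Y/SD_X)(x − M_X) + M_Y:
x = (SD_X/SD_Y)(y − M_Y) + M_X = (69.8/82.3)(293.58 − 267.3) + 305.2
x = 0.848117 × 26.280 + 305.2 = 327.49

327.49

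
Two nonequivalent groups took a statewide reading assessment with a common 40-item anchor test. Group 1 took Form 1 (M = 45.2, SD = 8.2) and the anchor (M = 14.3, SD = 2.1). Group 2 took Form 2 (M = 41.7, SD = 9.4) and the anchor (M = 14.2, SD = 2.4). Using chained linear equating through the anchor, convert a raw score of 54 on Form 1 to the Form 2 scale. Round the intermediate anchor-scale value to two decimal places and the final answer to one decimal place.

Form 1 → anchor (Group 1): v = (2.1/8.2)(54 − 45.2) + 14.3 = 16.55
anchor → Form 2 (Group 2): y = (9.4/2.4)(16.55 − 14.2) + 41.7 = 50.9

50.9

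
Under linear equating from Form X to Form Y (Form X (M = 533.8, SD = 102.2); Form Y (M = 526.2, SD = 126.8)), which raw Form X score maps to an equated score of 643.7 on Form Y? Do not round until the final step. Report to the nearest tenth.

Invert y = (SD_Y/SD_X)(x − M_X) + M_Y:
x = (SD_X/SD_Y)(y − M_Y) + M_X = (102.2/126.8)(643.7 − 526.2) + 533.8
x = 0.805994 × 117.500 + 533.8 = 628.5

628.5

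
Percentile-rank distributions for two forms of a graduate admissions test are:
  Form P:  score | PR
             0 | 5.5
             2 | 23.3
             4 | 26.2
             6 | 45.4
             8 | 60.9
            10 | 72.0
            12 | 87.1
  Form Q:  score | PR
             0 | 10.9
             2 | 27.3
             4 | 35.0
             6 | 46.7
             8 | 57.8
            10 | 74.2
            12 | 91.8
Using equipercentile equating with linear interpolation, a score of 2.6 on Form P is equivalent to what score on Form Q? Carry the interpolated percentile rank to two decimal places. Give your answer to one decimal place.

1.6

PR of 2.6 on Form P: 23.3 + (2.6 − 2)/(4 − 2) × (26.2 − 23.3) = 24.17
On Form Q, PR 24.17 falls between score 0 (PR 10.9) and 2 (PR 27.3).
Interpolate: 0 + (24.17 − 10.9)/(27.3 − 10.9) × (2 − 0) = 1.6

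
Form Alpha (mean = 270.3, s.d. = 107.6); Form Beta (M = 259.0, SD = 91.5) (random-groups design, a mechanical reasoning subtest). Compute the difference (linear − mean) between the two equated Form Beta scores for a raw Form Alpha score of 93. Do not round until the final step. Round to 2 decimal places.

26.53

Mean-equated: 93 + (259.0 − 270.3) = 81.70
Linear-equated: (91.5/107.6)(93 − 270.3) + 259.0 = 108.229
Difference = 108.229 − 81.70 = 26.53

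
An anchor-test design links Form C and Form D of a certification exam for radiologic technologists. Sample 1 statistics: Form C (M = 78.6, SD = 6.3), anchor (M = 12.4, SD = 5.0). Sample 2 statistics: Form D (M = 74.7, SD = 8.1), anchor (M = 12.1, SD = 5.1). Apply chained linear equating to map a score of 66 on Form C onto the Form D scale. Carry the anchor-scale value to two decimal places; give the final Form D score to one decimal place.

Form C → anchor (Sample 1): v = (5.0/6.3)(66 − 78.6) + 12.4 = 2.40
anchor → Form D (Sample 2): y = (8.1/5.1)(2.40 − 12.1) + 74.7 = 59.3

59.3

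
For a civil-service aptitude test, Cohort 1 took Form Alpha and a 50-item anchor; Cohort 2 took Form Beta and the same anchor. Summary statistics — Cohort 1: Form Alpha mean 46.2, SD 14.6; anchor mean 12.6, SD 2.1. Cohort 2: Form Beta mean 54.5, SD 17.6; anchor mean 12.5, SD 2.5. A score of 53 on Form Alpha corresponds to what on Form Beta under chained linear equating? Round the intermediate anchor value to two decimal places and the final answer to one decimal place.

62.1

Form Alpha → anchor (Cohort 1): v = (2.1/14.6)(53 − 46.2) + 12.6 = 13.58
anchor → Form Beta (Cohort 2): y = (17.6/2.5)(13.58 − 12.5) + 54.5 = 62.1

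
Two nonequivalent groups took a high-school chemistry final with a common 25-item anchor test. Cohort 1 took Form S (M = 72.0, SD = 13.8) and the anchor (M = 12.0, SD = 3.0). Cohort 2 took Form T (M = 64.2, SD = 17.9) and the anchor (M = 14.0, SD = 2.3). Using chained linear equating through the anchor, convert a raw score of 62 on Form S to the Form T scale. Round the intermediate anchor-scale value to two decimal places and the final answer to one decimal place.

Form S → anchor (Cohort 1): v = (3.0/13.8)(62 − 72.0) + 12.0 = 9.83
anchor → Form T (Cohort 2): y = (17.9/2.3)(9.83 − 14.0) + 64.2 = 31.7

31.7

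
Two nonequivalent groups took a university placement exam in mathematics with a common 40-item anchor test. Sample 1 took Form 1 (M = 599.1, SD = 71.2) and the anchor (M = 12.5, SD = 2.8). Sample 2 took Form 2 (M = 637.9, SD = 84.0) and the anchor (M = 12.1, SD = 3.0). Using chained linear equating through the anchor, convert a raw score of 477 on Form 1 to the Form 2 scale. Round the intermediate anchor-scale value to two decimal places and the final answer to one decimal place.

Form 1 → anchor (Sample 1): v = (2.8/71.2)(477 − 599.1) + 12.5 = 7.70
anchor → Form 2 (Sample 2): y = (84.0/3.0)(7.70 − 12.1) + 637.9 = 514.7

514.7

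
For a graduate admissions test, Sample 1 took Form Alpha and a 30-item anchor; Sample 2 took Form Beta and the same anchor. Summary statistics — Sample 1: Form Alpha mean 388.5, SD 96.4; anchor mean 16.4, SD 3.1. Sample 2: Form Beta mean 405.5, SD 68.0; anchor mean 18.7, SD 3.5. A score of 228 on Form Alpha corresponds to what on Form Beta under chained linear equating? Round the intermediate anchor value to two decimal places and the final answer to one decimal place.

260.6

Form Alpha → anchor (Sample 1): v = (3.1/96.4)(228 − 388.5) + 16.4 = 11.24
anchor → Form Beta (Sample 2): y = (68.0/3.5)(11.24 − 18.7) + 405.5 = 260.6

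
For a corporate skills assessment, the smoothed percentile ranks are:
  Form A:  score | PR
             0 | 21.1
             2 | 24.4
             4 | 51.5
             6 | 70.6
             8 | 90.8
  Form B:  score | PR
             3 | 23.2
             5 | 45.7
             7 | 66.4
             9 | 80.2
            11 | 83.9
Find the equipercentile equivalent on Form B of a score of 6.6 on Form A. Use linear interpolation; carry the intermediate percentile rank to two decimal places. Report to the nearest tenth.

PR of 6.6 on Form A: 70.6 + (6.6 − 6)/(8 − 6) × (90.8 − 70.6) = 76.66
On Form B, PR 76.66 falls between score 7 (PR 66.4) and 9 (PR 80.2).
Interpolate: 7 + (76.66 − 66.4)/(80.2 − 66.4) × (9 − 7) = 8.5

8.5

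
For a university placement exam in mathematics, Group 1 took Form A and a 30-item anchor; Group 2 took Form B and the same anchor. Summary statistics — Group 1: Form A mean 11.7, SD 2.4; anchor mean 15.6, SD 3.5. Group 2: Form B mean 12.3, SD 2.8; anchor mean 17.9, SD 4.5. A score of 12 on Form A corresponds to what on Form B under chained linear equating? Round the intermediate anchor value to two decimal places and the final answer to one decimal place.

Form A → anchor (Group 1): v = (3.5/2.4)(12 − 11.7) + 15.6 = 16.04
anchor → Form B (Group 2): y = (2.8/4.5)(16.04 − 17.9) + 12.3 = 11.1

11.1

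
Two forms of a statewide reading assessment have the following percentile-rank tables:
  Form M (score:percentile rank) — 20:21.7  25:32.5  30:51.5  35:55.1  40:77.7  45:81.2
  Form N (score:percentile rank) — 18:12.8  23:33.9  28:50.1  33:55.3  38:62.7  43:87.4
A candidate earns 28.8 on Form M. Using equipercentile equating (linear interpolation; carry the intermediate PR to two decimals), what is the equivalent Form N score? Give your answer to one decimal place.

PR of 28.8 on Form M: 32.5 + (28.8 − 25)/(30 − 25) × (51.5 − 32.5) = 46.94
On Form N, PR 46.94 falls between score 23 (PR 33.9) and 28 (PR 50.1).
Interpolate: 23 + (46.94 − 33.9)/(50.1 − 33.9) × (28 − 23) = 27.0

27.0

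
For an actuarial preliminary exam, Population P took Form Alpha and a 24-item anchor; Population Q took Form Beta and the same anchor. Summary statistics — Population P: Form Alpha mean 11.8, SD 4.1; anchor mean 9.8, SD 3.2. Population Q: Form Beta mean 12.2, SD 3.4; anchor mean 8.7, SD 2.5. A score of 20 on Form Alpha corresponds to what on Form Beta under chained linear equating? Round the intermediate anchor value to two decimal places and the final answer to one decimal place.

Form Alpha → anchor (Population P): v = (3.2/4.1)(20 − 11.8) + 9.8 = 16.20
anchor → Form Beta (Population Q): y = (3.4/2.5)(16.20 − 8.7) + 12.2 = 22.4

22.4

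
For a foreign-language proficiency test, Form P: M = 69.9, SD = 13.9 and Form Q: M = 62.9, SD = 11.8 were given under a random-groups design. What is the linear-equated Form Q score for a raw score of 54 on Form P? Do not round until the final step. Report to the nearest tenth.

Linear equating: y = (SD_Y/SD_X)(x − M_X) + M_Y
y = (11.8/13.9)(54 − 69.9) + 62.9
y = 0.848921 × -15.9 + 62.9 = -13.4978 + 62.9 = 49.4

49.4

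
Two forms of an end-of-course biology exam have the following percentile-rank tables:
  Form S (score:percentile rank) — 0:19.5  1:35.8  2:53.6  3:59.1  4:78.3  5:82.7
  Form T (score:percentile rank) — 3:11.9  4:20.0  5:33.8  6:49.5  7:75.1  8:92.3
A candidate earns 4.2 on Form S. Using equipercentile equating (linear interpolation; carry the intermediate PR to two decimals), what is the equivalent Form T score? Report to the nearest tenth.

PR of 4.2 on Form S: 78.3 + (4.2 − 4)/(5 − 4) × (82.7 − 78.3) = 79.18
On Form T, PR 79.18 falls between score 7 (PR 75.1) and 8 (PR 92.3).
Interpolate: 7 + (79.18 − 75.1)/(92.3 − 75.1) × (8 − 7) = 7.2

7.2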